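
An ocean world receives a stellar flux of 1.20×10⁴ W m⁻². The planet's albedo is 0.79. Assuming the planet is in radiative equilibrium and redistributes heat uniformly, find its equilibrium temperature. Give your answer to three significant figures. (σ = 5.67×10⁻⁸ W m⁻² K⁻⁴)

T_eq ≈ 325 K

Energy balance: absorbed = emitted ⇒ πR²·S(1−A) = 4πR²·σT_eq⁴, so T_eq⁴ = S(1−A)/(4σ).
T_eq = [1.20×10⁴ × 0.21 / (4 × 5.67×10⁻⁸)]^(1/4) = (1.11×10¹⁰)^(1/4) = 325 K.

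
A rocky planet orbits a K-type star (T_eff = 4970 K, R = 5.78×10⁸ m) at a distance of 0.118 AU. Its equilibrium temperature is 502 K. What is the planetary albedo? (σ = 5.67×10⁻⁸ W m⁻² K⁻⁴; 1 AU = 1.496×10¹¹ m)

A ≈ 0.61

d = 0.118 AU = 1.77×10¹⁰ m.
L = 4πR_⋆²σT_⋆⁴ = 4π(5.78×10⁸)² × 5.67×10⁻⁸ × (4970)⁴ = 1.45×10²⁶ W.
S = L/(4πd²) = 3.71×10⁴ W m⁻².
From T_eq⁴ = S(1−A)/(4σ): 1−A = 4σT_eq⁴/S.
1−A = 4 × 5.67×10⁻⁸ × (502)⁴ / 3.71×10⁴ = 0.388.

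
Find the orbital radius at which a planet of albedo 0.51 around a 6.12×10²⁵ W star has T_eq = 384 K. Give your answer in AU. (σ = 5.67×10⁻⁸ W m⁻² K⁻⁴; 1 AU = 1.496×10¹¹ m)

From T_eq⁴ = L(1−A)/(16πσd²): d = √[L(1−A)/(16πσT_eq⁴)].
d = √[6.12×10²⁵ × 0.49 / (16π × 5.67×10⁻⁸ × (384)⁴)] = 2.20×10¹⁰ m = 0.147 AU.

d ≈ 0.147 AU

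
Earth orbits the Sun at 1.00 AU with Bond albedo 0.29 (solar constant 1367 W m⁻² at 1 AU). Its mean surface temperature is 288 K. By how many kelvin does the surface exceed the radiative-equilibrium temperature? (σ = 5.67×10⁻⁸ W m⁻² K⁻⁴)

ΔT ≈ 32.2 K

S = 1367/1.00² = 1367 W m⁻².
T_eq = [S(1−A)/(4σ)]^(1/4) = [1367×0.71/(4×5.67×10⁻⁸)]^(1/4) = 255.8 K.
ΔT = T_surf − T_eq = 288 − 255.8.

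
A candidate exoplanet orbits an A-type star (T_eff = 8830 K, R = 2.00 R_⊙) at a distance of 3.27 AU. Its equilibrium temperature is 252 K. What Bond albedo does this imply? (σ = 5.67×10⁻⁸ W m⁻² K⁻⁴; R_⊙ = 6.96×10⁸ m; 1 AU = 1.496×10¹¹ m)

R_⋆ = 2.00 × 6.96×10⁸ = 1.39×10⁹ m.
d = 3.27 AU = 4.89×10¹¹ m.
L = 4πR_⋆²σT_⋆⁴ = 4π(1.39×10⁹)² × 5.67×10⁻⁸ × (8830)⁴ = 8.39×10²⁷ W.
S = L/(4πd²) = 2790 W m⁻².
From T_eq⁴ = S(1−A)/(4σ): 1−A = 4σT_eq⁴/S.
1−A = 4 × 5.67×10⁻⁸ × (252)⁴ / 2790 = 0.328.

A ≈ 0.67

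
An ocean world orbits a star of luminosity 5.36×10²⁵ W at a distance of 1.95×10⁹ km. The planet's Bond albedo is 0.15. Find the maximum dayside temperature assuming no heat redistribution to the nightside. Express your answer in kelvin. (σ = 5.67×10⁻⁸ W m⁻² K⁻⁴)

T_ss ≈ 64.0 K

d = 1.95×10⁹ km = 1.95×10¹² m.
Flux: S = L/(4πd²) = 5.36×10²⁵/(4π×(1.95×10¹²)²) = 1.12 W m⁻².
With no redistribution each surface element balances locally: S(1−A) = σT⁴.
T = [1.12 × 0.85 / 5.67×10⁻⁸]^(1/4) = (1.68×10⁷)^(1/4) = 64.0 K.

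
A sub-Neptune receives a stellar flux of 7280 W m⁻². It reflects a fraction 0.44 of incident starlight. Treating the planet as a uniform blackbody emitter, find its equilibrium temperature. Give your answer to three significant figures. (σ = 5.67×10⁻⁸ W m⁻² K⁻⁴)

T_eq ≈ 366 K

Energy balance: absorbed = emitted ⇒ πR²·S(1−A) = 4πR²·σT_eq⁴, so T_eq⁴ = S(1−A)/(4σ).
T_eq = [7280 × 0.56 / (4 × 5.67×10⁻⁸)]^(1/4) = (1.80×10¹⁰)^(1/4) = 366 K.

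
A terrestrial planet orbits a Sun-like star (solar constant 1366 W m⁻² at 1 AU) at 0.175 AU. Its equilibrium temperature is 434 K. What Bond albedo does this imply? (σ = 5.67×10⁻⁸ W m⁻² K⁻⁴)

A ≈ 0.82

Flux at 0.175 AU: S = 1366/0.175² = 4.46×10⁴ W m⁻².
From T_eq⁴ = S(1−A)/(4σ): 1−A = 4σT_eq⁴/S.
1−A = 4 × 5.67×10⁻⁸ × (434)⁴ / 4.46×10⁴ = 0.180.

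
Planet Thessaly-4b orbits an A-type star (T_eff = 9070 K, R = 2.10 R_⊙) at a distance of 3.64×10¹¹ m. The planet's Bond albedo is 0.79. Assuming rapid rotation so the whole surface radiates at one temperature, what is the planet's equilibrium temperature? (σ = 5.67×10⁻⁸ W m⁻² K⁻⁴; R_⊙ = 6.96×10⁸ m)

T_eq ≈ 275 K

R_⋆ = 2.10 × 6.96×10⁸ = 1.46×10⁹ m.
L = 4πR_⋆²σT_⋆⁴ = 4π(1.46×10⁹)² × 5.67×10⁻⁸ × (9070)⁴ = 1.03×10²⁸ W.
S = L/(4πd²) = 6190 W m⁻².
Energy balance: absorbed = emitted ⇒ πR²·S(1−A) = 4πR²·σT_eq⁴, so T_eq⁴ = S(1−A)/(4σ).
T_eq = [6190 × 0.21 / (4 × 5.67×10⁻⁸)]^(1/4) = (5.73×10⁹)^(1/4) = 275 K.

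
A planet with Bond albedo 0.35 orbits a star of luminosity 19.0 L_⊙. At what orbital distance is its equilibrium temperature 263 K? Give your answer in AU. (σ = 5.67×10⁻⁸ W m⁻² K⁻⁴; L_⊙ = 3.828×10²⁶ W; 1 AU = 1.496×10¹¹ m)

L = 19.0 × 3.828×10²⁶ = 7.27×10²⁷ W.
From T_eq⁴ = L(1−A)/(16πσd²): d = √[L(1−A)/(16πσT_eq⁴)].
d = √[7.27×10²⁷ × 0.65 / (16π × 5.67×10⁻⁸ × (263)⁴)] = 5.89×10¹¹ m = 3.94 AU.

d ≈ 3.94 AU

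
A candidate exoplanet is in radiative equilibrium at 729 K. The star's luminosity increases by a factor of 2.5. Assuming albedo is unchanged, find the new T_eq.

T_eq ≈ 917 K

T_eq ∝ L^(1/4) · d^(−1/2).
T′ = 729 × 2.5^(1/4) = 917 K.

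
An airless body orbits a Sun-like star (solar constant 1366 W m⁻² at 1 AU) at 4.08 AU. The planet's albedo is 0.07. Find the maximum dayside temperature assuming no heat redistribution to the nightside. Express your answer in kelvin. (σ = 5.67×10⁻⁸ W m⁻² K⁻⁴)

Flux at 4.08 AU: S = 1366/4.08² = 82.1 W m⁻².
With no redistribution each surface element balances locally: S(1−A) = σT⁴.
T = [82.1 × 0.93 / 5.67×10⁻⁸]^(1/4) = (1.35×10⁹)^(1/4) = 192 K.

T_ss ≈ 192 K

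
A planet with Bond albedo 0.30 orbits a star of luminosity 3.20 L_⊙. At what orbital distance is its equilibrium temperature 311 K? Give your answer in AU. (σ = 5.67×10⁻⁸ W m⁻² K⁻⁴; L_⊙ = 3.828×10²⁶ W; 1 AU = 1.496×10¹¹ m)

L = 3.20 × 3.828×10²⁶ = 1.22×10²⁷ W.
From T_eq⁴ = L(1−A)/(16πσd²): d = √[L(1−A)/(16πσT_eq⁴)].
d = √[1.22×10²⁷ × 0.70 / (16π × 5.67×10⁻⁸ × (311)⁴)] = 1.79×10¹¹ m = 1.20 AU.

d ≈ 1.20 AU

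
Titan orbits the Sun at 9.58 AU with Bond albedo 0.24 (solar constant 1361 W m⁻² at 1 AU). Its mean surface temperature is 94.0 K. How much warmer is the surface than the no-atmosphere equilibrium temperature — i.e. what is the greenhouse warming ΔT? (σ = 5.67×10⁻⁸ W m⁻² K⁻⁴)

S = 1361/9.58² = 14.83 W m⁻².
T_eq = [S(1−A)/(4σ)]^(1/4) = [14.83×0.76/(4×5.67×10⁻⁸)]^(1/4) = 84.0 K.
ΔT = T_surf − T_eq = 94 − 84.0.

ΔT ≈ 10.0 K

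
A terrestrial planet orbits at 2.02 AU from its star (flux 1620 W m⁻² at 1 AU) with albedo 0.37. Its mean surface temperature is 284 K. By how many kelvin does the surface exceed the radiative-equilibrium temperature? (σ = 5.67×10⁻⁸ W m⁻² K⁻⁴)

S = 1620/2.02² = 397.0 W m⁻².
T_eq = [S(1−A)/(4σ)]^(1/4) = [397.0×0.63/(4×5.67×10⁻⁸)]^(1/4) = 182.2 K.
ΔT = T_surf − T_eq = 284 − 182.2.

ΔT ≈ 101.8 K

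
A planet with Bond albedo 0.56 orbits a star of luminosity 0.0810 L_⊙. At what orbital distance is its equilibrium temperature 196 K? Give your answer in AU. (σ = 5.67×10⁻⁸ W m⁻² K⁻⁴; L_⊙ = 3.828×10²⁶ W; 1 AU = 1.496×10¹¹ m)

d ≈ 0.381 AU

L = 0.0810 × 3.828×10²⁶ = 3.10×10²⁵ W.
From T_eq⁴ = L(1−A)/(16πσd²): d = √[L(1−A)/(16πσT_eq⁴)].
d = √[3.10×10²⁵ × 0.44 / (16π × 5.67×10⁻⁸ × (196)⁴)] = 5.70×10¹⁰ m = 0.381 AU.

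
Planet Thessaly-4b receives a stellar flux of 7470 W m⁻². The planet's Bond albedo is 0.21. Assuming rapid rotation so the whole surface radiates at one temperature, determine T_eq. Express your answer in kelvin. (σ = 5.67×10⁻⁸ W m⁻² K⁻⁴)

T_eq ≈ 402 K

Energy balance: absorbed = emitted ⇒ πR²·S(1−A) = 4πR²·σT_eq⁴, so T_eq⁴ = S(1−A)/(4σ).
T_eq = [7470 × 0.79 / (4 × 5.67×10⁻⁸)]^(1/4) = (2.60×10¹⁰)^(1/4) = 402 K.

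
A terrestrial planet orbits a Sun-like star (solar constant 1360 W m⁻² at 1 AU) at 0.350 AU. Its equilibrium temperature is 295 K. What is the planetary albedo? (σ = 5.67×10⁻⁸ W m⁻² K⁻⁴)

Flux at 0.350 AU: S = 1360/0.350² = 1.11×10⁴ W m⁻².
From T_eq⁴ = S(1−A)/(4σ): 1−A = 4σT_eq⁴/S.
1−A = 4 × 5.67×10⁻⁸ × (295)⁴ / 1.11×10⁴ = 0.155.

A ≈ 0.85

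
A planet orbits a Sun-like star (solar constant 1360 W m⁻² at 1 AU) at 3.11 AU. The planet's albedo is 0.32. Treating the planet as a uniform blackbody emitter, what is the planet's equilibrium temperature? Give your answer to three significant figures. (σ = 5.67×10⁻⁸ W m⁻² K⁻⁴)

T_eq ≈ 143 K

Flux at 3.11 AU: S = 1360/3.11² = 141 W m⁻².
Energy balance: absorbed = emitted ⇒ πR²·S(1−A) = 4πR²·σT_eq⁴, so T_eq⁴ = S(1−A)/(4σ).
T_eq = [141 × 0.68 / (4 × 5.67×10⁻⁸)]^(1/4) = (4.22×10⁸)^(1/4) = 143 K.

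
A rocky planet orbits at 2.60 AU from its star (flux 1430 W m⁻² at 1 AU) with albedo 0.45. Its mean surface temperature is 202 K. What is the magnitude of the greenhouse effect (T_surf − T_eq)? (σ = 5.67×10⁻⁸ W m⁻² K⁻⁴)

S = 1430/2.60² = 211.5 W m⁻².
T_eq = [S(1−A)/(4σ)]^(1/4) = [211.5×0.55/(4×5.67×10⁻⁸)]^(1/4) = 150.5 K.
ΔT = T_surf − T_eq = 202 − 150.5.

ΔT ≈ 51.5 K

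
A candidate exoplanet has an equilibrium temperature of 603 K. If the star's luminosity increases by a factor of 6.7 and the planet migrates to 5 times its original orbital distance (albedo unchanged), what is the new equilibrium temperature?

T_eq ∝ L^(1/4) · d^(−1/2).
T′ = 603 × 6.7^(1/4) / 5^(1/2) = 434 K.

T_eq ≈ 434 K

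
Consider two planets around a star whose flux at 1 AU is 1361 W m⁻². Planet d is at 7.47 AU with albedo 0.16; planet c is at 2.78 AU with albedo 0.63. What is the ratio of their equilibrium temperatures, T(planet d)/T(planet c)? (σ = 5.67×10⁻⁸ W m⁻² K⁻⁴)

T₁/T₂ ≈ 0.749

T_eq = [S₀(1−A)/(4σd²)]^(1/4), so T ∝ (1−A)^(1/4) / √d.
T₁ = [1361×0.84/(4×5.67×10⁻⁸×7.47²)]^(1/4) = 97.49 K.
T₂ = [1361×0.37/(4×5.67×10⁻⁸×2.78²)]^(1/4) = 130.19 K.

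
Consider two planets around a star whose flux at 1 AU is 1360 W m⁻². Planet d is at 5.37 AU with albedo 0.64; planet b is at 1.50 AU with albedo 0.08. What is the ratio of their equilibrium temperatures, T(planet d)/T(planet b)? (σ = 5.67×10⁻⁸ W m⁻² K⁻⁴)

T₁/T₂ ≈ 0.418

T_eq = [S₀(1−A)/(4σd²)]^(1/4), so T ∝ (1−A)^(1/4) / √d.
T₁ = [1360×0.36/(4×5.67×10⁻⁸×5.37²)]^(1/4) = 93.02 K.
T₂ = [1360×0.92/(4×5.67×10⁻⁸×1.50²)]^(1/4) = 222.52 K.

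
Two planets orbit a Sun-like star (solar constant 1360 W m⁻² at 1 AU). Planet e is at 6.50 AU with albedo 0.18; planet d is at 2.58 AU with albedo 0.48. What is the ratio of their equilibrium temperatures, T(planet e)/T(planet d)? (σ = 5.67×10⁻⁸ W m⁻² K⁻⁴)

T_eq = [S₀(1−A)/(4σd²)]^(1/4), so T ∝ (1−A)^(1/4) / √d.
T₁ = [1360×0.82/(4×5.67×10⁻⁸×6.50²)]^(1/4) = 103.87 K.
T₂ = [1360×0.52/(4×5.67×10⁻⁸×2.58²)]^(1/4) = 147.12 K.

T₁/T₂ ≈ 0.706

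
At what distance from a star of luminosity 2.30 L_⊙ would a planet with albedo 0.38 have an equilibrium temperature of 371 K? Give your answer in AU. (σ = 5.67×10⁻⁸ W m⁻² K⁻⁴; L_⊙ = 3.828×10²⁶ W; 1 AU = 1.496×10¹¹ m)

L = 2.30 × 3.828×10²⁶ = 8.80×10²⁶ W.
From T_eq⁴ = L(1−A)/(16πσd²): d = √[L(1−A)/(16πσT_eq⁴)].
d = √[8.80×10²⁶ × 0.62 / (16π × 5.67×10⁻⁸ × (371)⁴)] = 1.01×10¹¹ m = 0.672 AU.

d ≈ 0.672 AU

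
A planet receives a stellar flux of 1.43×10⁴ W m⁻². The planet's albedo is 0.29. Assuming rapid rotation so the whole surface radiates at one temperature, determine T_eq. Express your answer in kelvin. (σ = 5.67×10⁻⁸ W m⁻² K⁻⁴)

T_eq ≈ 460 K

Energy balance: absorbed = emitted ⇒ πR²·S(1−A) = 4πR²·σT_eq⁴, so T_eq⁴ = S(1−A)/(4σ).
T_eq = [1.43×10⁴ × 0.71 / (4 × 5.67×10⁻⁸)]^(1/4) = (4.48×10¹⁰)^(1/4) = 460 K.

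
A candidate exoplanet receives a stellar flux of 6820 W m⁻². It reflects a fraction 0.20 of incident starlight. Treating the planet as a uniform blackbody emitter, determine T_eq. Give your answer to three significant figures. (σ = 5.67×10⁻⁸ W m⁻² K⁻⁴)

Energy balance: absorbed = emitted ⇒ πR²·S(1−A) = 4πR²·σT_eq⁴, so T_eq⁴ = S(1−A)/(4σ).
T_eq = [6820 × 0.80 / (4 × 5.67×10⁻⁸)]^(1/4) = (2.41×10¹⁰)^(1/4) = 394 K.

T_eq ≈ 394 K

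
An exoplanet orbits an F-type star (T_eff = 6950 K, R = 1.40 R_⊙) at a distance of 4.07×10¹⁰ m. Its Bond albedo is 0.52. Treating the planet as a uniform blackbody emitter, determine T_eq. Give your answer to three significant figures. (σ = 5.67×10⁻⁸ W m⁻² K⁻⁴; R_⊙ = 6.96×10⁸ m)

R_⋆ = 1.40 × 6.96×10⁸ = 9.74×10⁸ m.
L = 4πR_⋆²σT_⋆⁴ = 4π(9.74×10⁸)² × 5.67×10⁻⁸ × (6950)⁴ = 1.58×10²⁷ W.
S = L/(4πd²) = 7.58×10⁴ W m⁻².
Energy balance: absorbed = emitted ⇒ πR²·S(1−A) = 4πR²·σT_eq⁴, so T_eq⁴ = S(1−A)/(4σ).
T_eq = [7.58×10⁴ × 0.48 / (4 × 5.67×10⁻⁸)]^(1/4) = (1.60×10¹¹)^(1/4) = 633 K.

T_eq ≈ 633 K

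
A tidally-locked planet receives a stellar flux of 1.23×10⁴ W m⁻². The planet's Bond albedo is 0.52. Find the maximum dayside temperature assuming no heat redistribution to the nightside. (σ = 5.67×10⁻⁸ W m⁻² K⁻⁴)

T_ss ≈ 568 K

With no redistribution each surface element balances locally: S(1−A) = σT⁴.
T = [1.23×10⁴ × 0.48 / 5.67×10⁻⁸]^(1/4) = (1.04×10¹¹)^(1/4) = 568 K.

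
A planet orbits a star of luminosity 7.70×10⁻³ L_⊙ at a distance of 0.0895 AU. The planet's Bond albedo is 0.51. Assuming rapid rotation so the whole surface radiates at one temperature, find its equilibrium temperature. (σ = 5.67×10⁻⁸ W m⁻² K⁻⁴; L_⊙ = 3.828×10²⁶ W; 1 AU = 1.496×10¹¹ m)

T_eq ≈ 231 K

d = 0.0895 AU = 1.34×10¹⁰ m.
L = 7.70×10⁻³ × 3.828×10²⁶ = 2.95×10²⁴ W.
Flux: S = L/(4πd²) = 2.95×10²⁴/(4π×(1.34×10¹⁰)²) = 1310 W m⁻².
Energy balance: absorbed = emitted ⇒ πR²·S(1−A) = 4πR²·σT_eq⁴, so T_eq⁴ = S(1−A)/(4σ).
T_eq = [1310 × 0.49 / (4 × 5.67×10⁻⁸)]^(1/4) = (2.83×10⁹)^(1/4) = 231 K.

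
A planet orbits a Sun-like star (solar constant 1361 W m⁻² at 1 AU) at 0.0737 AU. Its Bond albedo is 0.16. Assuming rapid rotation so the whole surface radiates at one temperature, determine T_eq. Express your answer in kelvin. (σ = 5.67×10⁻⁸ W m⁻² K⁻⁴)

Flux at 0.0737 AU: S = 1361/0.0737² = 2.51×10⁵ W m⁻².
Energy balance: absorbed = emitted ⇒ πR²·S(1−A) = 4πR²·σT_eq⁴, so T_eq⁴ = S(1−A)/(4σ).
T_eq = [2.51×10⁵ × 0.84 / (4 × 5.67×10⁻⁸)]^(1/4) = (9.28×10¹¹)^(1/4) = 981 K.

T_eq ≈ 981 K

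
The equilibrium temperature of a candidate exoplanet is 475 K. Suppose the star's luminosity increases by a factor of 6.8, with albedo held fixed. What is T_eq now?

T_eq ∝ L^(1/4) · d^(−1/2).
T′ = 475 × 6.8^(1/4) = 767 K.

T_eq ≈ 767 K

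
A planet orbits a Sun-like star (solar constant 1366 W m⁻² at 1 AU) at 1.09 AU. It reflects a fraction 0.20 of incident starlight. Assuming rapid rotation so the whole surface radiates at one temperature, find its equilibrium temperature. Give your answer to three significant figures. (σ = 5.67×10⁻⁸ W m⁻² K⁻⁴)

Flux at 1.09 AU: S = 1366/1.09² = 1150 W m⁻².
Energy balance: absorbed = emitted ⇒ πR²·S(1−A) = 4πR²·σT_eq⁴, so T_eq⁴ = S(1−A)/(4σ).
T_eq = [1150 × 0.80 / (4 × 5.67×10⁻⁸)]^(1/4) = (4.06×10⁹)^(1/4) = 252 K.

T_eq ≈ 252 K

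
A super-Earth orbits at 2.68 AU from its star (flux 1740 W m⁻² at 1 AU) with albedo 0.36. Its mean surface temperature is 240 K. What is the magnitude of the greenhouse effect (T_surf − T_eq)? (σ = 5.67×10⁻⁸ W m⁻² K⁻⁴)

S = 1740/2.68² = 242.3 W m⁻².
T_eq = [S(1−A)/(4σ)]^(1/4) = [242.3×0.64/(4×5.67×10⁻⁸)]^(1/4) = 161.7 K.
ΔT = T_surf − T_eq = 240 − 161.7.

ΔT ≈ 78.3 K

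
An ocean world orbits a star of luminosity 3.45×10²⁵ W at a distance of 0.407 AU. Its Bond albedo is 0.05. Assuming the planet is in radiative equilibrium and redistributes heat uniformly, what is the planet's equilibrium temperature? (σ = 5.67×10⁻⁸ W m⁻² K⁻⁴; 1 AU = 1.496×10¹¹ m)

T_eq ≈ 236 K

d = 0.407 AU = 6.09×10¹⁰ m.
Flux: S = L/(4πd²) = 3.45×10²⁵/(4π×(6.09×10¹⁰)²) = 741 W m⁻².
Energy balance: absorbed = emitted ⇒ πR²·S(1−A) = 4πR²·σT_eq⁴, so T_eq⁴ = S(1−A)/(4σ).
T_eq = [741 × 0.95 / (4 × 5.67×10⁻⁸)]^(1/4) = (3.10×10⁹)^(1/4) = 236 K.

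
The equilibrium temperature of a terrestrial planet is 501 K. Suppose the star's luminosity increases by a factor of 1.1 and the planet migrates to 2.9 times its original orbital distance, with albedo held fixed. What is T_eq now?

T_eq ≈ 301 K

T_eq ∝ L^(1/4) · d^(−1/2).
T′ = 501 × 1.1^(1/4) / 2.9^(1/2) = 301 K.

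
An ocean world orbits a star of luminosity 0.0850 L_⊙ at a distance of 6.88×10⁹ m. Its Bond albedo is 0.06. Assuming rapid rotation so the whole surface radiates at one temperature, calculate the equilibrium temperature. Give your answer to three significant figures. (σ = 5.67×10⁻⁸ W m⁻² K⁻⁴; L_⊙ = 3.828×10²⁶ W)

T_eq ≈ 690 K

L = 0.0850 × 3.828×10²⁶ = 3.25×10²⁵ W.
Flux: S = L/(4πd²) = 3.25×10²⁵/(4π×(6.88×10⁹)²) = 5.47×10⁴ W m⁻².
Energy balance: absorbed = emitted ⇒ πR²·S(1−A) = 4πR²·σT_eq⁴, so T_eq⁴ = S(1−A)/(4σ).
T_eq = [5.47×10⁴ × 0.94 / (4 × 5.67×10⁻⁸)]^(1/4) = (2.27×10¹¹)^(1/4) = 690 K.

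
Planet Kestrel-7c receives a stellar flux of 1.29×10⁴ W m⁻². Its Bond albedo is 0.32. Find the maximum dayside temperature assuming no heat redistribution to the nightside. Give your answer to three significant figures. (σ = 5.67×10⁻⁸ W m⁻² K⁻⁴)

With no redistribution each surface element balances locally: S(1−A) = σT⁴.
T = [1.29×10⁴ × 0.68 / 5.67×10⁻⁸]^(1/4) = (1.55×10¹¹)^(1/4) = 627 K.

T_ss ≈ 627 K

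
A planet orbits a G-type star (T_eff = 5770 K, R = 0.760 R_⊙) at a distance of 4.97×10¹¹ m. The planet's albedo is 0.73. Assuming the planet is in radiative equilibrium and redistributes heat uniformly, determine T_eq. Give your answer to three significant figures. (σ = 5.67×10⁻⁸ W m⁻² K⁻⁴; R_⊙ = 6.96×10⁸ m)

T_eq ≈ 95.9 K

R_⋆ = 0.760 × 6.96×10⁸ = 5.29×10⁸ m.
L = 4πR_⋆²σT_⋆⁴ = 4π(5.29×10⁸)² × 5.67×10⁻⁸ × (5770)⁴ = 2.21×10²⁶ W.
S = L/(4πd²) = 71.2 W m⁻².
Energy balance: absorbed = emitted ⇒ πR²·S(1−A) = 4πR²·σT_eq⁴, so T_eq⁴ = S(1−A)/(4σ).
T_eq = [71.2 × 0.27 / (4 × 5.67×10⁻⁸)]^(1/4) = (8.48×10⁷)^(1/4) = 95.9 K.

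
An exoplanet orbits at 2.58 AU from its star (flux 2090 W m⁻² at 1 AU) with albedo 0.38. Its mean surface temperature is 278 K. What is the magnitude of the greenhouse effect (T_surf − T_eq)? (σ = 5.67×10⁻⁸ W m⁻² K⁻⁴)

ΔT ≈ 106.8 K

S = 2090/2.58² = 314.0 W m⁻².
T_eq = [S(1−A)/(4σ)]^(1/4) = [314.0×0.62/(4×5.67×10⁻⁸)]^(1/4) = 171.2 K.
ΔT = T_surf − T_eq = 278 − 171.2.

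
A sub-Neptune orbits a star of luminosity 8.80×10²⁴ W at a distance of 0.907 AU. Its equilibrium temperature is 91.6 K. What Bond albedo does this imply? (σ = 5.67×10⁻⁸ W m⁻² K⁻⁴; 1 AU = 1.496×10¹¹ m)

A ≈ 0.58

d = 0.907 AU = 1.36×10¹¹ m.
Flux: S = L/(4πd²) = 8.80×10²⁴/(4π×(1.36×10¹¹)²) = 38.0 W m⁻².
From T_eq⁴ = S(1−A)/(4σ): 1−A = 4σT_eq⁴/S.
1−A = 4 × 5.67×10⁻⁸ × (91.6)⁴ / 38.0 = 0.420.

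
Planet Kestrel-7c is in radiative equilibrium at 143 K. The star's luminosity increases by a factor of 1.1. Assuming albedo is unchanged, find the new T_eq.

T_eq ∝ L^(1/4) · d^(−1/2).
T′ = 143 × 1.1^(1/4) = 146 K.

T_eq ≈ 146 K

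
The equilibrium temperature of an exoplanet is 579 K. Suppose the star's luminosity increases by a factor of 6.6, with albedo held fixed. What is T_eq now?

T_eq ≈ 928 K

T_eq ∝ L^(1/4) · d^(−1/2).
T′ = 579 × 6.6^(1/4) = 928 K.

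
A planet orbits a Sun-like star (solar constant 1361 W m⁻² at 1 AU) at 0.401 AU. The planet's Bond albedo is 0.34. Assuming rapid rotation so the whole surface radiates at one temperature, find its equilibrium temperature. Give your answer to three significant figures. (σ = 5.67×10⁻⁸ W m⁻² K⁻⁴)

Flux at 0.401 AU: S = 1361/0.401² = 8460 W m⁻².
Energy balance: absorbed = emitted ⇒ πR²·S(1−A) = 4πR²·σT_eq⁴, so T_eq⁴ = S(1−A)/(4σ).
T_eq = [8460 × 0.66 / (4 × 5.67×10⁻⁸)]^(1/4) = (2.46×10¹⁰)^(1/4) = 396 K.

T_eq ≈ 396 K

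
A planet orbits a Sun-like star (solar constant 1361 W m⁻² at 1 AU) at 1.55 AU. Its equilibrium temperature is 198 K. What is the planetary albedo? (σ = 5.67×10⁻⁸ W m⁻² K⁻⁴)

Flux at 1.55 AU: S = 1361/1.55² = 566 W m⁻².
From T_eq⁴ = S(1−A)/(4σ): 1−A = 4σT_eq⁴/S.
1−A = 4 × 5.67×10⁻⁸ × (198)⁴ / 566 = 0.615.

A ≈ 0.38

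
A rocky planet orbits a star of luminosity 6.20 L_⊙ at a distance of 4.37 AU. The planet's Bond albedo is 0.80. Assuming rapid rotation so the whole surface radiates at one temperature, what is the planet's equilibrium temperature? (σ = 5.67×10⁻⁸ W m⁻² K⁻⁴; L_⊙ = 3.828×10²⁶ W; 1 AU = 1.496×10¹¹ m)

T_eq ≈ 141 K

d = 4.37 AU = 6.54×10¹¹ m.
L = 6.20 × 3.828×10²⁶ = 2.37×10²⁷ W.
Flux: S = L/(4πd²) = 2.37×10²⁷/(4π×(6.54×10¹¹)²) = 442 W m⁻².
Energy balance: absorbed = emitted ⇒ πR²·S(1−A) = 4πR²·σT_eq⁴, so T_eq⁴ = S(1−A)/(4σ).
T_eq = [442 × 0.20 / (4 × 5.67×10⁻⁸)]^(1/4) = (3.90×10⁸)^(1/4) = 141 K.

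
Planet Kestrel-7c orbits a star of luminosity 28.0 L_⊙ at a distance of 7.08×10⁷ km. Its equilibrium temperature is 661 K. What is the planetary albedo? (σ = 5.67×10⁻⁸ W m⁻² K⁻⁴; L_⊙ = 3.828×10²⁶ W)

d = 7.08×10⁷ km = 7.08×10¹⁰ m.
L = 28.0 × 3.828×10²⁶ = 1.07×10²⁸ W.
Flux: S = L/(4πd²) = 1.07×10²⁸/(4π×(7.08×10¹⁰)²) = 1.70×10⁵ W m⁻².
From T_eq⁴ = S(1−A)/(4σ): 1−A = 4σT_eq⁴/S.
1−A = 4 × 5.67×10⁻⁸ × (661)⁴ / 1.70×10⁵ = 0.254.

A ≈ 0.75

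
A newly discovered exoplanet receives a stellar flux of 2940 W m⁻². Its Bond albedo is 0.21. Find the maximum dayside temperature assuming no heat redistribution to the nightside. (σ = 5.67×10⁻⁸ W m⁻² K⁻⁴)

With no redistribution each surface element balances locally: S(1−A) = σT⁴.
T = [2940 × 0.79 / 5.67×10⁻⁸]^(1/4) = (4.10×10¹⁰)^(1/4) = 450 K.

T_ss ≈ 450 K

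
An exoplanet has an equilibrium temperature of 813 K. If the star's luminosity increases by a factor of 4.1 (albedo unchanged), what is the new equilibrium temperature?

T_eq ≈ 1160 K

T_eq ∝ L^(1/4) · d^(−1/2).
T′ = 813 × 4.1^(1/4) = 1160 K.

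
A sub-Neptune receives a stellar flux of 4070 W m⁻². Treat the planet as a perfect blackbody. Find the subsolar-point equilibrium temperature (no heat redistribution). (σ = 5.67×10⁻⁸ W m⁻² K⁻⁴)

At the subsolar point the surface absorbs S(1−A) and emits σT⁴ per unit area — no factor of 4, since only the local patch is in balance.
T = [4070 × 1.00 / 5.67×10⁻⁸]^(1/4) = (7.18×10¹⁰)^(1/4) = 518 K.

T_ss ≈ 518 K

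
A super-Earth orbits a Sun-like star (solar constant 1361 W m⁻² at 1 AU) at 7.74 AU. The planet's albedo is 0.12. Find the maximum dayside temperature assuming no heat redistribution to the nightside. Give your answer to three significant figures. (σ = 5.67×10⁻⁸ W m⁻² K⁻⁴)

Flux at 7.74 AU: S = 1361/7.74² = 22.7 W m⁻².
With no redistribution each surface element balances locally: S(1−A) = σT⁴.
T = [22.7 × 0.88 / 5.67×10⁻⁸]^(1/4) = (3.53×10⁸)^(1/4) = 137 K.

T_ss ≈ 137 K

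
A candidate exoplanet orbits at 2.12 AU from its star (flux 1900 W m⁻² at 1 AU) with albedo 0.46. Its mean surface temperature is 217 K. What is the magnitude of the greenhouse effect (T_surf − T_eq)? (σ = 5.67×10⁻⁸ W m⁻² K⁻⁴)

S = 1900/2.12² = 422.7 W m⁻².
T_eq = [S(1−A)/(4σ)]^(1/4) = [422.7×0.54/(4×5.67×10⁻⁸)]^(1/4) = 178.1 K.
ΔT = T_surf − T_eq = 217 − 178.1.

ΔT ≈ 38.9 K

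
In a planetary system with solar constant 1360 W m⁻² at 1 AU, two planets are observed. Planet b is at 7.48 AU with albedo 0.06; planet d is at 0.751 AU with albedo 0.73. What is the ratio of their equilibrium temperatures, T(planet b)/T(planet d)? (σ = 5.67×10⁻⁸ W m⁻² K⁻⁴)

T₁/T₂ ≈ 0.433

T_eq = [S₀(1−A)/(4σd²)]^(1/4), so T ∝ (1−A)^(1/4) / √d.
T₁ = [1360×0.94/(4×5.67×10⁻⁸×7.48²)]^(1/4) = 100.19 K.
T₂ = [1360×0.27/(4×5.67×10⁻⁸×0.751²)]^(1/4) = 231.47 K.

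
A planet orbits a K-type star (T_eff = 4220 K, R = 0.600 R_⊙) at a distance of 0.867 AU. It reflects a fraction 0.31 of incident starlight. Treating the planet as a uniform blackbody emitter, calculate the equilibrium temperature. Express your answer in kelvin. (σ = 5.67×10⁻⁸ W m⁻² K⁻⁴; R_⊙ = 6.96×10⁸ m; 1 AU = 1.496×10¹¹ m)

R_⋆ = 0.600 × 6.96×10⁸ = 4.18×10⁸ m.
d = 0.867 AU = 1.30×10¹¹ m.
L = 4πR_⋆²σT_⋆⁴ = 4π(4.18×10⁸)² × 5.67×10⁻⁸ × (4220)⁴ = 3.94×10²⁵ W.
S = L/(4πd²) = 186 W m⁻².
Energy balance: absorbed = emitted ⇒ πR²·S(1−A) = 4πR²·σT_eq⁴, so T_eq⁴ = S(1−A)/(4σ).
T_eq = [186 × 0.69 / (4 × 5.67×10⁻⁸)]^(1/4) = (5.67×10⁸)^(1/4) = 154 K.

T_eq ≈ 154 K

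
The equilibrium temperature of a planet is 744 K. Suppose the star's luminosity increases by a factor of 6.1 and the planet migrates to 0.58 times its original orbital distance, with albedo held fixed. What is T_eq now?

T_eq ∝ L^(1/4) · d^(−1/2).
T′ = 744 × 6.1^(1/4) / 0.58^(1/2) = 1540 K.

T_eq ≈ 1540 K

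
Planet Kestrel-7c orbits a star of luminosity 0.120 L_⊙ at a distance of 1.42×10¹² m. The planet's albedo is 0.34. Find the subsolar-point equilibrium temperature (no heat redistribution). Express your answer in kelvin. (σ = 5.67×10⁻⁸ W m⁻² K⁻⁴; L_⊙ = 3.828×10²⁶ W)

L = 0.120 × 3.828×10²⁶ = 4.59×10²⁵ W.
Flux: S = L/(4πd²) = 4.59×10²⁵/(4π×(1.42×10¹²)²) = 1.81 W m⁻².
At the subsolar point the surface absorbs S(1−A) and emits σT⁴ per unit area — no factor of 4, since only the local patch is in balance.
T = [1.81 × 0.66 / 5.67×10⁻⁸]^(1/4) = (2.11×10⁷)^(1/4) = 67.8 K.

T_ss ≈ 67.8 K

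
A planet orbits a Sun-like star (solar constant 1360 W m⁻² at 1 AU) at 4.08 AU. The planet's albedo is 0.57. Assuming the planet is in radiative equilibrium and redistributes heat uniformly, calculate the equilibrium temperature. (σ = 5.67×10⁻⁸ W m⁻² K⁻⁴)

Flux at 4.08 AU: S = 1360/4.08² = 81.7 W m⁻².
Energy balance: absorbed = emitted ⇒ πR²·S(1−A) = 4πR²·σT_eq⁴, so T_eq⁴ = S(1−A)/(4σ).
T_eq = [81.7 × 0.43 / (4 × 5.67×10⁻⁸)]^(1/4) = (1.55×10⁸)^(1/4) = 112 K.

T_eq ≈ 112 K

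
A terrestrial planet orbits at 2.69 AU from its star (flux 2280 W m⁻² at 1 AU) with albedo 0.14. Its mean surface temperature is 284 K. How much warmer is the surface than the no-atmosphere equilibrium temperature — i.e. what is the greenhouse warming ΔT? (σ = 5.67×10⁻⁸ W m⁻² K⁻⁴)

ΔT ≈ 98.1 K

S = 2280/2.69² = 315.1 W m⁻².
T_eq = [S(1−A)/(4σ)]^(1/4) = [315.1×0.86/(4×5.67×10⁻⁸)]^(1/4) = 185.9 K.
ΔT = T_surf − T_eq = 284 − 185.9.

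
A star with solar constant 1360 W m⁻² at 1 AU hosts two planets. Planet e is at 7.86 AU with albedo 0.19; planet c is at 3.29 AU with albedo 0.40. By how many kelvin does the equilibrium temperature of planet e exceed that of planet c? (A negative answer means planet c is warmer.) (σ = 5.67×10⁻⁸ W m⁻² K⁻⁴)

T_eq = [S₀(1−A)/(4σd²)]^(1/4), so T ∝ (1−A)^(1/4) / √d.
T₁ = [1360×0.81/(4×5.67×10⁻⁸×7.86²)]^(1/4) = 94.16 K.
T₂ = [1360×0.60/(4×5.67×10⁻⁸×3.29²)]^(1/4) = 135.02 K.

ΔT ≈ -40.9 K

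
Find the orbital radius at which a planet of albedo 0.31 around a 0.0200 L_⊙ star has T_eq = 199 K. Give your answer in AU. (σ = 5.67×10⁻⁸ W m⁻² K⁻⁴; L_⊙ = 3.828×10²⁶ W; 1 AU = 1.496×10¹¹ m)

L = 0.0200 × 3.828×10²⁶ = 7.66×10²⁴ W.
From T_eq⁴ = L(1−A)/(16πσd²): d = √[L(1−A)/(16πσT_eq⁴)].
d = √[7.66×10²⁴ × 0.69 / (16π × 5.67×10⁻⁸ × (199)⁴)] = 3.44×10¹⁰ m = 0.230 AU.

d ≈ 0.230 AU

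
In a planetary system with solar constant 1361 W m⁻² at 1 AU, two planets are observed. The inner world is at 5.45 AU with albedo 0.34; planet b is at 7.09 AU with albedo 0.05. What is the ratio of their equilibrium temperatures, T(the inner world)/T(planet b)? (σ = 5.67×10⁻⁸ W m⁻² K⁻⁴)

T_eq = [S₀(1−A)/(4σd²)]^(1/4), so T ∝ (1−A)^(1/4) / √d.
T₁ = [1361×0.66/(4×5.67×10⁻⁸×5.45²)]^(1/4) = 107.46 K.
T₂ = [1361×0.95/(4×5.67×10⁻⁸×7.09²)]^(1/4) = 103.20 K.

T₁/T₂ ≈ 1.041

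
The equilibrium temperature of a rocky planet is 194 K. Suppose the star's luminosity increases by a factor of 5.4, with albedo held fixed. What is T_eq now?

T_eq ∝ L^(1/4) · d^(−1/2).
T′ = 194 × 5.4^(1/4) = 296 K.

T_eq ≈ 296 K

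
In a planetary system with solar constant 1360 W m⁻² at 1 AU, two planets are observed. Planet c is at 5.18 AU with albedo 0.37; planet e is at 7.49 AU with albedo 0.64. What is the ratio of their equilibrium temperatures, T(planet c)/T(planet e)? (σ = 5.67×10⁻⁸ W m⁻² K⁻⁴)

T_eq = [S₀(1−A)/(4σd²)]^(1/4), so T ∝ (1−A)^(1/4) / √d.
T₁ = [1360×0.63/(4×5.67×10⁻⁸×5.18²)]^(1/4) = 108.93 K.
T₂ = [1360×0.36/(4×5.67×10⁻⁸×7.49²)]^(1/4) = 78.76 K.

T₁/T₂ ≈ 1.383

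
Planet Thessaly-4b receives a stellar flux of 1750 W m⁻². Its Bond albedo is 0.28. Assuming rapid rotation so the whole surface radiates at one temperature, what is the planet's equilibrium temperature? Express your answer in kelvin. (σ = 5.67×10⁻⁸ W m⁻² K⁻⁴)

T_eq ≈ 273 K

Energy balance: absorbed = emitted ⇒ πR²·S(1−A) = 4πR²·σT_eq⁴, so T_eq⁴ = S(1−A)/(4σ).
T_eq = [1750 × 0.72 / (4 × 5.67×10⁻⁸)]^(1/4) = (5.56×10⁹)^(1/4) = 273 K.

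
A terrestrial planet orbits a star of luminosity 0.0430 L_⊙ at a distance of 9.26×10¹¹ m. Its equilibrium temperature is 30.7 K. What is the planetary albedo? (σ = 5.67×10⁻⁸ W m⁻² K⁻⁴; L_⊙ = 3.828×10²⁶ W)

L = 0.0430 × 3.828×10²⁶ = 1.65×10²⁵ W.
Flux: S = L/(4πd²) = 1.65×10²⁵/(4π×(9.26×10¹¹)²) = 1.53 W m⁻².
From T_eq⁴ = S(1−A)/(4σ): 1−A = 4σT_eq⁴/S.
1−A = 4 × 5.67×10⁻⁸ × (30.7)⁴ / 1.53 = 0.132.

A ≈ 0.87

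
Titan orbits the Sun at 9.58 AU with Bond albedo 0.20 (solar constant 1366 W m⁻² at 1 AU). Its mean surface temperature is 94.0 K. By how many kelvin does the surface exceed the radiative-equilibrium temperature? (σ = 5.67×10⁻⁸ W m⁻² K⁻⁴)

ΔT ≈ 8.9 K

S = 1366/9.58² = 14.88 W m⁻².
T_eq = [S(1−A)/(4σ)]^(1/4) = [14.88×0.80/(4×5.67×10⁻⁸)]^(1/4) = 85.1 K.
ΔT = T_surf − T_eq = 94 − 85.1.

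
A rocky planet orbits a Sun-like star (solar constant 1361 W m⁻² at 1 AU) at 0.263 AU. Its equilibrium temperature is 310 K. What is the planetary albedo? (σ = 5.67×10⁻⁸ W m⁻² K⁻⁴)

A ≈ 0.89

Flux at 0.263 AU: S = 1361/0.263² = 1.97×10⁴ W m⁻².
From T_eq⁴ = S(1−A)/(4σ): 1−A = 4σT_eq⁴/S.
1−A = 4 × 5.67×10⁻⁸ × (310)⁴ / 1.97×10⁴ = 0.106.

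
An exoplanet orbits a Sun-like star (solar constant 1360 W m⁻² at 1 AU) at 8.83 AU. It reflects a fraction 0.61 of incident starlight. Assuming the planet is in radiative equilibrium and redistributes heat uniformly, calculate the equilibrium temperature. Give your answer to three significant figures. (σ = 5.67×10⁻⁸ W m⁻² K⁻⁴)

T_eq ≈ 74.0 K

Flux at 8.83 AU: S = 1360/8.83² = 17.4 W m⁻².
Energy balance: absorbed = emitted ⇒ πR²·S(1−A) = 4πR²·σT_eq⁴, so T_eq⁴ = S(1−A)/(4σ).
T_eq = [17.4 × 0.39 / (4 × 5.67×10⁻⁸)]^(1/4) = (3.00×10⁷)^(1/4) = 74.0 K.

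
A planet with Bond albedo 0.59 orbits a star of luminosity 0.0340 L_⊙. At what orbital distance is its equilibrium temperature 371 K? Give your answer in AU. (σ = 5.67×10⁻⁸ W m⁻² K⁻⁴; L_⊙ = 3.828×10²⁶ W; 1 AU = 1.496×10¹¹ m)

L = 0.0340 × 3.828×10²⁶ = 1.30×10²⁵ W.
From T_eq⁴ = L(1−A)/(16πσd²): d = √[L(1−A)/(16πσT_eq⁴)].
d = √[1.30×10²⁵ × 0.41 / (16π × 5.67×10⁻⁸ × (371)⁴)] = 9.94×10⁹ m = 0.0665 AU.

d ≈ 0.0665 AU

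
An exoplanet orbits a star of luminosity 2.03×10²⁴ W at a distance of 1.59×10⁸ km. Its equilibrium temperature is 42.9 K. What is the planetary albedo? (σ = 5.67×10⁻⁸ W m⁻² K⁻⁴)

d = 1.59×10⁸ km = 1.59×10¹¹ m.
Flux: S = L/(4πd²) = 2.03×10²⁴/(4π×(1.59×10¹¹)²) = 6.39 W m⁻².
From T_eq⁴ = S(1−A)/(4σ): 1−A = 4σT_eq⁴/S.
1−A = 4 × 5.67×10⁻⁸ × (42.9)⁴ / 6.39 = 0.120.

A ≈ 0.88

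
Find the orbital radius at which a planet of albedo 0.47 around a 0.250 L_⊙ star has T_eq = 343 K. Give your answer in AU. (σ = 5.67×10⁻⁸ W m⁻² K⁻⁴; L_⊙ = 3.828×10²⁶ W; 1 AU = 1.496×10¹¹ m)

L = 0.250 × 3.828×10²⁶ = 9.57×10²⁵ W.
From T_eq⁴ = L(1−A)/(16πσd²): d = √[L(1−A)/(16πσT_eq⁴)].
d = √[9.57×10²⁵ × 0.53 / (16π × 5.67×10⁻⁸ × (343)⁴)] = 3.59×10¹⁰ m = 0.240 AU.

d ≈ 0.240 AU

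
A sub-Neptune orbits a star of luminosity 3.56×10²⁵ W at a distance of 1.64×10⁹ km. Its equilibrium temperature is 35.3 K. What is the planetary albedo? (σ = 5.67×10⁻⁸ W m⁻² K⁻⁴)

A ≈ 0.67

d = 1.64×10⁹ km = 1.64×10¹² m.
Flux: S = L/(4πd²) = 3.56×10²⁵/(4π×(1.64×10¹²)²) = 1.05 W m⁻².
From T_eq⁴ = S(1−A)/(4σ): 1−A = 4σT_eq⁴/S.
1−A = 4 × 5.67×10⁻⁸ × (35.3)⁴ / 1.05 = 0.334.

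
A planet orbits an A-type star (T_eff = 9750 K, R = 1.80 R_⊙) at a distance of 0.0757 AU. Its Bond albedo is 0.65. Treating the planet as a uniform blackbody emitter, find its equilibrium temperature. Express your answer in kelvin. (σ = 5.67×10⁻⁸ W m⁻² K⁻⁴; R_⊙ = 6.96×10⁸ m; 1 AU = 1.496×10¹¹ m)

R_⋆ = 1.80 × 6.96×10⁸ = 1.25×10⁹ m.
d = 0.0757 AU = 1.13×10¹⁰ m.
L = 4πR_⋆²σT_⋆⁴ = 4π(1.25×10⁹)² × 5.67×10⁻⁸ × (9750)⁴ = 1.01×10²⁸ W.
S = L/(4πd²) = 6.27×10⁶ W m⁻².
Energy balance: absorbed = emitted ⇒ πR²·S(1−A) = 4πR²·σT_eq⁴, so T_eq⁴ = S(1−A)/(4σ).
T_eq = [6.27×10⁶ × 0.35 / (4 × 5.67×10⁻⁸)]^(1/4) = (9.68×10¹²)^(1/4) = 1760 K.

T_eq ≈ 1760 K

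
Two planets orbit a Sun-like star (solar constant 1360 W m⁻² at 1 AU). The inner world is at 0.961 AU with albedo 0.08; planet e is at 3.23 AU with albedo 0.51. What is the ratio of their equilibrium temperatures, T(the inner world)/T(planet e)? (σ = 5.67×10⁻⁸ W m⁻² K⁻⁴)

T₁/T₂ ≈ 2.146

T_eq = [S₀(1−A)/(4σd²)]^(1/4), so T ∝ (1−A)^(1/4) / √d.
T₁ = [1360×0.92/(4×5.67×10⁻⁸×0.961²)]^(1/4) = 278.01 K.
T₂ = [1360×0.49/(4×5.67×10⁻⁸×3.23²)]^(1/4) = 129.55 K.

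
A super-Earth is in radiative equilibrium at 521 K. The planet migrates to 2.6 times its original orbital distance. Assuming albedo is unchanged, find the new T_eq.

T_eq ∝ L^(1/4) · d^(−1/2).
T′ = 521 / 2.6^(1/2) = 323 K.

T_eq ≈ 323 K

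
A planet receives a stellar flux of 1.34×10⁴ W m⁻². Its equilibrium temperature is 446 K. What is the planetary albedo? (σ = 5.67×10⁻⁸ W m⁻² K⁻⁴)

From T_eq⁴ = S(1−A)/(4σ): 1−A = 4σT_eq⁴/S.
1−A = 4 × 5.67×10⁻⁸ × (446)⁴ / 1.34×10⁴ = 0.670.

A ≈ 0.33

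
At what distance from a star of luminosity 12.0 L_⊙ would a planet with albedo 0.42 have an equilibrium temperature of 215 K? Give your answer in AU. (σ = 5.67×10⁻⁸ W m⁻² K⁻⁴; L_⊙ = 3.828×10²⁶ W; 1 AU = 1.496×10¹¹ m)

L = 12.0 × 3.828×10²⁶ = 4.59×10²⁷ W.
From T_eq⁴ = L(1−A)/(16πσd²): d = √[L(1−A)/(16πσT_eq⁴)].
d = √[4.59×10²⁷ × 0.58 / (16π × 5.67×10⁻⁸ × (215)⁴)] = 6.61×10¹¹ m = 4.42 AU.

d ≈ 4.42 AU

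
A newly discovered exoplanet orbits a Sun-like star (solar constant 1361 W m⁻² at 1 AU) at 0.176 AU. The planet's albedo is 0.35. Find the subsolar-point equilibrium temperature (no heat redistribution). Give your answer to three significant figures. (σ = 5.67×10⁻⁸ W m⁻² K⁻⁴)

T_ss ≈ 842 K

Flux at 0.176 AU: S = 1361/0.176² = 4.39×10⁴ W m⁻².
At the subsolar point the surface absorbs S(1−A) and emits σT⁴ per unit area — no factor of 4, since only the local patch is in balance.
T = [4.39×10⁴ × 0.65 / 5.67×10⁻⁸]^(1/4) = (5.04×10¹¹)^(1/4) = 842 K.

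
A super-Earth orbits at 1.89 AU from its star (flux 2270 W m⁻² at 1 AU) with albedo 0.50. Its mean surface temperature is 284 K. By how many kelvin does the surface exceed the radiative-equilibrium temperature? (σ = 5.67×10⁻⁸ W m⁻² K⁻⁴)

ΔT ≈ 90.5 K

S = 2270/1.89² = 635.5 W m⁻².
T_eq = [S(1−A)/(4σ)]^(1/4) = [635.5×0.50/(4×5.67×10⁻⁸)]^(1/4) = 193.5 K.
ΔT = T_surf − T_eq = 284 − 193.5.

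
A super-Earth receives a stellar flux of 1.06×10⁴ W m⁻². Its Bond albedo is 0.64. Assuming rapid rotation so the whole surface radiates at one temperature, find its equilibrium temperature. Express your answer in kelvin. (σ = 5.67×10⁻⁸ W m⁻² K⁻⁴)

Energy balance: absorbed = emitted ⇒ πR²·S(1−A) = 4πR²·σT_eq⁴, so T_eq⁴ = S(1−A)/(4σ).
T_eq = [1.06×10⁴ × 0.36 / (4 × 5.67×10⁻⁸)]^(1/4) = (1.68×10¹⁰)^(1/4) = 360 K.

T_eq ≈ 360 K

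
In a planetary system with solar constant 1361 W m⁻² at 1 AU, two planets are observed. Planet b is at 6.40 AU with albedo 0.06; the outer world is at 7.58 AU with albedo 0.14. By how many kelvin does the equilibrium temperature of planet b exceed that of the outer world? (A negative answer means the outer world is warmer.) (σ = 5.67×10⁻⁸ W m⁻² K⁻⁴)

T_eq = [S₀(1−A)/(4σd²)]^(1/4), so T ∝ (1−A)^(1/4) / √d.
T₁ = [1361×0.94/(4×5.67×10⁻⁸×6.40²)]^(1/4) = 108.33 K.
T₂ = [1361×0.86/(4×5.67×10⁻⁸×7.58²)]^(1/4) = 97.35 K.

ΔT ≈ 11.0 K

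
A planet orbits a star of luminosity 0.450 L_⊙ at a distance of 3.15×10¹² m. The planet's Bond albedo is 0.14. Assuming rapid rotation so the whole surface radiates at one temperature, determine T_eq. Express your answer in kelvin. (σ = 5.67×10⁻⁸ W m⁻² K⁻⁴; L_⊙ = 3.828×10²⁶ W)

L = 0.450 × 3.828×10²⁶ = 1.72×10²⁶ W.
Flux: S = L/(4πd²) = 1.72×10²⁶/(4π×(3.15×10¹²)²) = 1.38 W m⁻².
Energy balance: absorbed = emitted ⇒ πR²·S(1−A) = 4πR²·σT_eq⁴, so T_eq⁴ = S(1−A)/(4σ).
T_eq = [1.38 × 0.86 / (4 × 5.67×10⁻⁸)]^(1/4) = (5.24×10⁶)^(1/4) = 47.8 K.

T_eq ≈ 47.8 K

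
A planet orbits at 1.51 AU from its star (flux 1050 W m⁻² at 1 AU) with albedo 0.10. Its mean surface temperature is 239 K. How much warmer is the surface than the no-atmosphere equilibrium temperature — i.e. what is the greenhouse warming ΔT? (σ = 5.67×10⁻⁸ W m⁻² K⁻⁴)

ΔT ≈ 32.2 K

S = 1050/1.51² = 460.5 W m⁻².
T_eq = [S(1−A)/(4σ)]^(1/4) = [460.5×0.90/(4×5.67×10⁻⁸)]^(1/4) = 206.8 K.
ΔT = T_surf − T_eq = 239 − 206.8.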